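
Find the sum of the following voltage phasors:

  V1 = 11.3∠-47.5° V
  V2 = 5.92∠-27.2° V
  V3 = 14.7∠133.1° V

Step 1 — Convert each phasor to rectangular form:
  V1 = 11.3·(cos(-47.5°) + j·sin(-47.5°)) = 7.634 - j8.331 V
  V2 = 5.92·(cos(-27.2°) + j·sin(-27.2°)) = 5.265 - j2.706 V
  V3 = 14.7·(cos(133.1°) + j·sin(133.1°)) = -10.04 + j10.73 V
Step 2 — Sum components: V_total = 2.855 - j0.3039 V.
Step 3 — Convert to polar: |V_total| = 2.872 V, ∠V_total = -6.1°.

V_total = 2.872∠-6.1° V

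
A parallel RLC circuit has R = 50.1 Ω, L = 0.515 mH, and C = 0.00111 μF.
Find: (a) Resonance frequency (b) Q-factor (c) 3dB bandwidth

Step 1 — Resonance: ω₀ = 1/√(LC) = 1/√(0.000515·1.11e-09) = 1.323e+06 rad/s.
Step 2 — f₀ = ω₀/(2π) = 2.105e+05 Hz.
Step 3 — Parallel Q: Q = R/(ω₀L) = 50.1/(1.323e+06·0.000515) = 0.07355.
Step 4 — Bandwidth: Δω = ω₀/Q = 1.798e+07 rad/s; BW = Δω/(2π) = 2.862e+06 Hz.

(a) f₀ = 2.105e+05 Hz  (b) Q = 0.07355  (c) BW = 2.862e+06 Hz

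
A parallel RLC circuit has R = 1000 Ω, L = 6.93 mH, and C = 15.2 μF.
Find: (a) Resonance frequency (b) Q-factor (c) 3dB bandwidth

Step 1 — Resonance: ω₀ = 1/√(LC) = 1/√(0.00693·1.52e-05) = 3081 rad/s.
Step 2 — f₀ = ω₀/(2π) = 490.4 Hz.
Step 3 — Parallel Q: Q = R/(ω₀L) = 1000/(3081·0.00693) = 46.83.
Step 4 — Bandwidth: Δω = ω₀/Q = 65.79 rad/s; BW = Δω/(2π) = 10.47 Hz.

(a) f₀ = 490.4 Hz  (b) Q = 46.83  (c) BW = 10.47 Hz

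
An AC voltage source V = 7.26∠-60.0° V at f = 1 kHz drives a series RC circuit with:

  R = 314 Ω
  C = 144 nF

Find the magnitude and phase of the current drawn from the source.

Step 1 — Angular frequency: ω = 2π·f = 2π·1000 = 6283 rad/s.
Step 2 — Component impedances:
  R: Z = R = 314 Ω
  C: Z = 1/(jωC) = -j/(ω·C) = 0 - j1105 Ω
Step 3 — Series combination: Z_total = R + C = 314 - j1105 Ω = 1149∠-74.1° Ω.
Step 4 — Source phasor: V = 7.26∠-60.0° V = 3.63 - j6.287 V.
Step 5 — Ohm's law: I = V / Z_total = (3.63 - j6.287) / (314 - j1105) = 0.006127 + j0.001544 A.
Step 6 — Convert to polar: |I| = 0.006319 A, ∠I = 14.1°.

I = 0.006319∠14.1° A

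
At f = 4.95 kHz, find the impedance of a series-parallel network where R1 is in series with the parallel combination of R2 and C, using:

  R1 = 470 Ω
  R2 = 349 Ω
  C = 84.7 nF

Step 1 — Angular frequency: ω = 2π·f = 2π·4950 = 3.11e+04 rad/s.
Step 2 — Component impedances:
  R1: Z = R = 470 Ω
  R2: Z = R = 349 Ω
  C: Z = 1/(jωC) = -j/(ω·C) = 0 - j379.6 Ω
Step 3 — Parallel branch: R2 || C = 1/(1/R2 + 1/C) = 189.1 - j173.9 Ω.
Step 4 — Series with R1: Z_total = R1 + (R2 || C) = 659.1 - j173.9 Ω = 681.7∠-14.8° Ω.

Z = 659.1 - j173.9 Ω = 681.7∠-14.8° Ω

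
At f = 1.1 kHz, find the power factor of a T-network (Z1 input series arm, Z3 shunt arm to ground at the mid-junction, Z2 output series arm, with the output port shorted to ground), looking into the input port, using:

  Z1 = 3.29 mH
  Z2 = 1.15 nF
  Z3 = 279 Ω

Step 1 — Angular frequency: ω = 2π·f = 2π·1100 = 6912 rad/s.
Step 2 — Component impedances:
  Z1: Z = jωL = j·6912·0.00329 = 0 + j22.74 Ω
  Z2: Z = 1/(jωC) = -j/(ω·C) = 0 - j1.258e+05 Ω
  Z3: Z = R = 279 Ω
Step 3 — With the output port shorted to ground, the output series arm Z2 runs from the junction to ground; the shunt arm Z3 also runs from the junction to ground. They appear in parallel: Z3 || Z2 = 279 - j0.6187 Ω.
Step 4 — Series with input arm Z1: Z_in = Z1 + (Z3 || Z2) = 279 + j22.12 Ω = 279.9∠4.5° Ω.
Step 5 — Power factor: PF = cos(φ) = Re(Z)/|Z| = 279/279.87 = 0.9969.
Step 6 — Type: Im(Z) = 22.12 ⇒ lagging (phase φ = 4.5°).

PF = 0.9969 (lagging, φ = 4.5°)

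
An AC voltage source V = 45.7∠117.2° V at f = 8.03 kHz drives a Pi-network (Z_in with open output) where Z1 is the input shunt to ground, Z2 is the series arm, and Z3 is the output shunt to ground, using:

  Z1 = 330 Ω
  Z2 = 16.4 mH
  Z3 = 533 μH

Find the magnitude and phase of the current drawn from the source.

Step 1 — Angular frequency: ω = 2π·f = 2π·8030 = 5.045e+04 rad/s.
Step 2 — Component impedances:
  Z1: Z = R = 330 Ω
  Z2: Z = jωL = j·5.045e+04·0.0164 = 0 + j827.4 Ω
  Z3: Z = jωL = j·5.045e+04·0.000533 = 0 + j26.89 Ω
Step 3 — With open output, the series arm Z2 and the output shunt Z3 appear in series to ground: Z2 + Z3 = 0 + j854.3 Ω.
Step 4 — Parallel with input shunt Z1: Z_in = Z1 || (Z2 + Z3) = 287.2 + j110.9 Ω = 307.8∠21.1° Ω.
Step 5 — Source phasor: V = 45.7∠117.2° V = -20.89 + j40.65 V.
Step 6 — Ohm's law: I = V / Z_total = (-20.89 + j40.65) / (287.2 + j110.9) = -0.01572 + j0.1476 A.
Step 7 — Convert to polar: |I| = 0.1485 A, ∠I = 96.1°.

I = 0.1485∠96.1° A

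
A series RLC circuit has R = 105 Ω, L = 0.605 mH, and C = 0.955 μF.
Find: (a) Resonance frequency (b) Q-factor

Step 1 — Resonance condition Im(Z)=0 gives ω₀ = 1/√(LC).
Step 2 — ω₀ = 1/√(0.000605·9.55e-07) = 4.16e+04 rad/s.
Step 3 — f₀ = ω₀/(2π) = 6621 Hz.
Step 4 — Series Q: Q = ω₀L/R = 4.16e+04·0.000605/105 = 0.2397.

(a) f₀ = 6621 Hz  (b) Q = 0.2397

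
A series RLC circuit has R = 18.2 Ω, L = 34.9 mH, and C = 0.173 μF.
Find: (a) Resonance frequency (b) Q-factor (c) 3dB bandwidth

Step 1 — Resonance condition Im(Z)=0 gives ω₀ = 1/√(LC).
Step 2 — ω₀ = 1/√(0.0349·1.73e-07) = 1.287e+04 rad/s.
Step 3 — f₀ = ω₀/(2π) = 2048 Hz.
Step 4 — Series Q: Q = ω₀L/R = 1.287e+04·0.0349/18.2 = 24.68.
Step 5 — 3dB bandwidth: Δω = ω₀/Q = 521.5 rad/s; BW = Δω/(2π) = 83 Hz.

(a) f₀ = 2048 Hz  (b) Q = 24.68  (c) BW = 83 Hz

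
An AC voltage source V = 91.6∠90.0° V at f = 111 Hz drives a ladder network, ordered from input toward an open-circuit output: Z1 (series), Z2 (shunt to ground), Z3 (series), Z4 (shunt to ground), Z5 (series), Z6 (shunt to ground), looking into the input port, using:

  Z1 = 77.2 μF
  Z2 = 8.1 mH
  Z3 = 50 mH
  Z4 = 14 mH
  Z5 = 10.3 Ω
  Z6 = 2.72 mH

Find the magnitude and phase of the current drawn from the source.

Step 1 — Angular frequency: ω = 2π·f = 2π·111 = 697.4 rad/s.
Step 2 — Component impedances:
  Z1: Z = 1/(jωC) = -j/(ω·C) = 0 - j18.57 Ω
  Z2: Z = jωL = j·697.4·0.0081 = 0 + j5.649 Ω
  Z3: Z = jωL = j·697.4·0.05 = 0 + j34.87 Ω
  Z4: Z = jωL = j·697.4·0.014 = 0 + j9.764 Ω
  Z5: Z = R = 10.3 Ω
  Z6: Z = jωL = j·697.4·0.00272 = 0 + j1.897 Ω
Step 3 — Ladder network (open output): work backward from the far end, alternating series and parallel combinations. Z_in = 0.06152 - j13.62 Ω = 13.62∠-89.7° Ω.
Step 4 — Source phasor: V = 91.6∠90.0° V = 0 + j91.6 V.
Step 5 — Ohm's law: I = V / Z_total = (0 + j91.6) / (0.06152 - j13.62) = -6.727 + j0.03039 A.
Step 6 — Convert to polar: |I| = 6.727 A, ∠I = 179.7°.

I = 6.727∠179.7° A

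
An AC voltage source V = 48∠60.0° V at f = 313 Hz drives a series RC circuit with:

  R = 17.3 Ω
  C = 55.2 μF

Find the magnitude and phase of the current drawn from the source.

Step 1 — Angular frequency: ω = 2π·f = 2π·313 = 1967 rad/s.
Step 2 — Component impedances:
  R: Z = R = 17.3 Ω
  C: Z = 1/(jωC) = -j/(ω·C) = 0 - j9.212 Ω
Step 3 — Series combination: Z_total = R + C = 17.3 - j9.212 Ω = 19.6∠-28.0° Ω.
Step 4 — Source phasor: V = 48∠60.0° V = 24 + j41.57 V.
Step 5 — Ohm's law: I = V / Z_total = (24 + j41.57) / (17.3 - j9.212) = 0.08403 + j2.448 A.
Step 6 — Convert to polar: |I| = 2.449 A, ∠I = 88.0°.

I = 2.449∠88.0° A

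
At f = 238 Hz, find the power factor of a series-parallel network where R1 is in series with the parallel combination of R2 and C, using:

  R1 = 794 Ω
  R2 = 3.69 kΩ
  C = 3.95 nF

Step 1 — Angular frequency: ω = 2π·f = 2π·238 = 1495 rad/s.
Step 2 — Component impedances:
  R1: Z = R = 794 Ω
  R2: Z = R = 3690 Ω
  C: Z = 1/(jωC) = -j/(ω·C) = 0 - j1.693e+05 Ω
Step 3 — Parallel branch: R2 || C = 1/(1/R2 + 1/C) = 3688 - j80.39 Ω.
Step 4 — Series with R1: Z_total = R1 + (R2 || C) = 4482 - j80.39 Ω = 4483∠-1.0° Ω.
Step 5 — Power factor: PF = cos(φ) = Re(Z)/|Z| = 4482/4483 = 0.9998.
Step 6 — Type: Im(Z) = -80.39 ⇒ leading (phase φ = -1.0°).

PF = 0.9998 (leading, φ = -1.0°)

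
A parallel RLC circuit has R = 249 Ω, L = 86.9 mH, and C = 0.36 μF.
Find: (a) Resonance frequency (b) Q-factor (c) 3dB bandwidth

Step 1 — Resonance: ω₀ = 1/√(LC) = 1/√(0.0869·3.6e-07) = 5654 rad/s.
Step 2 — f₀ = ω₀/(2π) = 899.8 Hz.
Step 3 — Parallel Q: Q = R/(ω₀L) = 249/(5654·0.0869) = 0.5068.
Step 4 — Bandwidth: Δω = ω₀/Q = 1.116e+04 rad/s; BW = Δω/(2π) = 1775 Hz.

(a) f₀ = 899.8 Hz  (b) Q = 0.5068  (c) BW = 1775 Hz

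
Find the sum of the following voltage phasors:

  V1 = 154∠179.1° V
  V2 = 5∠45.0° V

Step 1 — Convert each phasor to rectangular form:
  V1 = 154·(cos(179.1°) + j·sin(179.1°)) = -154 + j2.419 V
  V2 = 5·(cos(45.0°) + j·sin(45.0°)) = 3.536 + j3.536 V
Step 2 — Sum components: V_total = -150.4 + j5.954 V.
Step 3 — Convert to polar: |V_total| = 150.6 V, ∠V_total = 177.7°.

V_total = 150.6∠177.7° V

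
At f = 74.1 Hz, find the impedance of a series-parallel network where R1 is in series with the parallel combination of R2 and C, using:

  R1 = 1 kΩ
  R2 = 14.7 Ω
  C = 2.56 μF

Step 1 — Angular frequency: ω = 2π·f = 2π·74.1 = 465.6 rad/s.
Step 2 — Component impedances:
  R1: Z = R = 1000 Ω
  R2: Z = R = 14.7 Ω
  C: Z = 1/(jωC) = -j/(ω·C) = 0 - j839 Ω
Step 3 — Parallel branch: R2 || C = 1/(1/R2 + 1/C) = 14.7 - j0.2575 Ω.
Step 4 — Series with R1: Z_total = R1 + (R2 || C) = 1015 - j0.2575 Ω = 1015∠-0.0° Ω.

Z = 1015 - j0.2575 Ω = 1015∠-0.0° Ω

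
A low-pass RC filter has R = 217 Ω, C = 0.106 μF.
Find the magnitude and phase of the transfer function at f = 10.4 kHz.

Step 1 — Angular frequency: ω = 2π·1.04e+04 = 6.535e+04 rad/s.
Step 2 — Transfer function: H(jω) = 1/(1 + jωRC).
Step 3 — Denominator: 1 + jωRC = 1 + j·6.535e+04·217·1.06e-07 = 1 + j1.503.
Step 4 — H = 0.3068 - j0.4612.
Step 5 — Magnitude: |H| = 0.5539 (-5.1 dB); phase: φ = -56.4°.

|H| = 0.5539 (-5.1 dB), φ = -56.4°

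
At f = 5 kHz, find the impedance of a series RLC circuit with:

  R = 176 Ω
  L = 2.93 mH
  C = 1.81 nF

Step 1 — Angular frequency: ω = 2π·f = 2π·5000 = 3.142e+04 rad/s.
Step 2 — Component impedances:
  R: Z = R = 176 Ω
  L: Z = jωL = j·3.142e+04·0.00293 = 0 + j92.05 Ω
  C: Z = 1/(jωC) = -j/(ω·C) = 0 - j1.759e+04 Ω
Step 3 — Series combination: Z_total = R + L + C = 176 - j1.749e+04 Ω = 1.75e+04∠-89.4° Ω.

Z = 176 - j1.749e+04 Ω = 1.75e+04∠-89.4° Ω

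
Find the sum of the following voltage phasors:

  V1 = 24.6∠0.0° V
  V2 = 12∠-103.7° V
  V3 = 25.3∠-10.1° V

Step 1 — Convert each phasor to rectangular form:
  V1 = 24.6·(cos(0.0°) + j·sin(0.0°)) = 24.6 V
  V2 = 12·(cos(-103.7°) + j·sin(-103.7°)) = -2.842 - j11.66 V
  V3 = 25.3·(cos(-10.1°) + j·sin(-10.1°)) = 24.91 - j4.437 V
Step 2 — Sum components: V_total = 46.67 - j16.1 V.
Step 3 — Convert to polar: |V_total| = 49.36 V, ∠V_total = -19.0°.

V_total = 49.36∠-19.0° V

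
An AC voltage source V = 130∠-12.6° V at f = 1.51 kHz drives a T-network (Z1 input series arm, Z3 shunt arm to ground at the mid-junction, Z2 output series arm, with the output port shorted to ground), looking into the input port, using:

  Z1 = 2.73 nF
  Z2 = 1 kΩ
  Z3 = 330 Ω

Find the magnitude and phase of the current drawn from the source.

Step 1 — Angular frequency: ω = 2π·f = 2π·1510 = 9488 rad/s.
Step 2 — Component impedances:
  Z1: Z = 1/(jωC) = -j/(ω·C) = 0 - j3.861e+04 Ω
  Z2: Z = R = 1000 Ω
  Z3: Z = R = 330 Ω
Step 3 — With the output port shorted to ground, the output series arm Z2 runs from the junction to ground; the shunt arm Z3 also runs from the junction to ground. They appear in parallel: Z3 || Z2 = 248.1 Ω.
Step 4 — Series with input arm Z1: Z_in = Z1 + (Z3 || Z2) = 248.1 - j3.861e+04 Ω = 3.861e+04∠-89.6° Ω.
Step 5 — Source phasor: V = 130∠-12.6° V = 126.9 - j28.36 V.
Step 6 — Ohm's law: I = V / Z_total = (126.9 - j28.36) / (248.1 - j3.861e+04) = 0.0007556 + j0.003281 A.
Step 7 — Convert to polar: |I| = 0.003367 A, ∠I = 77.0°.

I = 0.003367∠77.0° A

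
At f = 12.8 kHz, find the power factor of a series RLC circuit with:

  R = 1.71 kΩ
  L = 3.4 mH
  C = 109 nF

Step 1 — Angular frequency: ω = 2π·f = 2π·1.28e+04 = 8.042e+04 rad/s.
Step 2 — Component impedances:
  R: Z = R = 1710 Ω
  L: Z = jωL = j·8.042e+04·0.0034 = 0 + j273.4 Ω
  C: Z = 1/(jωC) = -j/(ω·C) = 0 - j114.1 Ω
Step 3 — Series combination: Z_total = R + L + C = 1710 + j159.4 Ω = 1717∠5.3° Ω.
Step 4 — Power factor: PF = cos(φ) = Re(Z)/|Z| = 1710/1717.4 = 0.9957.
Step 5 — Type: Im(Z) = 159.4 ⇒ lagging (phase φ = 5.3°).

PF = 0.9957 (lagging, φ = 5.3°)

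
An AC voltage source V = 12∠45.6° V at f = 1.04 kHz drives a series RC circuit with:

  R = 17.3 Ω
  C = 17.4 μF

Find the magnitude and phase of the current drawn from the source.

Step 1 — Angular frequency: ω = 2π·f = 2π·1040 = 6535 rad/s.
Step 2 — Component impedances:
  R: Z = R = 17.3 Ω
  C: Z = 1/(jωC) = -j/(ω·C) = 0 - j8.795 Ω
Step 3 — Series combination: Z_total = R + C = 17.3 - j8.795 Ω = 19.41∠-26.9° Ω.
Step 4 — Source phasor: V = 12∠45.6° V = 8.396 + j8.574 V.
Step 5 — Ohm's law: I = V / Z_total = (8.396 + j8.574) / (17.3 - j8.795) = 0.1854 + j0.5899 A.
Step 6 — Convert to polar: |I| = 0.6183 A, ∠I = 72.5°.

I = 0.6183∠72.5° A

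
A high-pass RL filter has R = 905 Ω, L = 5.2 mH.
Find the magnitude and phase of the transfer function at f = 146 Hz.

Step 1 — Angular frequency: ω = 2π·146 = 917.3 rad/s.
Step 2 — Transfer function: H(jω) = jωL/(R + jωL).
Step 3 — Numerator jωL = j·4.77; denominator R + jωL = 905 + j4.77.
Step 4 — H = 2.778e-05 + j0.005271.
Step 5 — Magnitude: |H| = 0.005271 (-45.6 dB); phase: φ = 89.7°.

|H| = 0.005271 (-45.6 dB), φ = 89.7°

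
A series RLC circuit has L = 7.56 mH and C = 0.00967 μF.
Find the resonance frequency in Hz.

Step 1 — Resonance condition Im(Z)=0 gives ω₀ = 1/√(LC).
Step 2 — ω₀ = 1/√(0.00756·9.67e-09) = 1.17e+05 rad/s.
Step 3 — f₀ = ω₀/(2π) = 1.861e+04 Hz.

f₀ = 1.861e+04 Hz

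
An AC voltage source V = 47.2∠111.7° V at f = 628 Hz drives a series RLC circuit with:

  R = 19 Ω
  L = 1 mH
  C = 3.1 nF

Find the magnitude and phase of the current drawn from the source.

Step 1 — Angular frequency: ω = 2π·f = 2π·628 = 3946 rad/s.
Step 2 — Component impedances:
  R: Z = R = 19 Ω
  L: Z = jωL = j·3946·0.001 = 0 + j3.946 Ω
  C: Z = 1/(jωC) = -j/(ω·C) = 0 - j8.175e+04 Ω
Step 3 — Series combination: Z_total = R + L + C = 19 - j8.175e+04 Ω = 8.175e+04∠-90.0° Ω.
Step 4 — Source phasor: V = 47.2∠111.7° V = -17.45 + j43.86 V.
Step 5 — Ohm's law: I = V / Z_total = (-17.45 + j43.86) / (19 - j8.175e+04) = -0.0005365 - j0.0002134 A.
Step 6 — Convert to polar: |I| = 0.0005774 A, ∠I = -158.3°.

I = 0.0005774∠-158.3° A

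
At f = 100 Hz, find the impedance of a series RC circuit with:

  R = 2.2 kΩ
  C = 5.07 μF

Step 1 — Angular frequency: ω = 2π·f = 2π·100 = 628.3 rad/s.
Step 2 — Component impedances:
  R: Z = R = 2200 Ω
  C: Z = 1/(jωC) = -j/(ω·C) = 0 - j313.9 Ω
Step 3 — Series combination: Z_total = R + C = 2200 - j313.9 Ω = 2222∠-8.1° Ω.

Z = 2200 - j313.9 Ω = 2222∠-8.1° Ω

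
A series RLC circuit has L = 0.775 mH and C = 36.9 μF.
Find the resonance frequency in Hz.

Step 1 — Resonance condition Im(Z)=0 gives ω₀ = 1/√(LC).
Step 2 — ω₀ = 1/√(0.000775·3.69e-05) = 5913 rad/s.
Step 3 — f₀ = ω₀/(2π) = 941.1 Hz.

f₀ = 941.1 Hz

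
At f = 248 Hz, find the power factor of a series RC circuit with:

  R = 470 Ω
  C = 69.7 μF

Step 1 — Angular frequency: ω = 2π·f = 2π·248 = 1558 rad/s.
Step 2 — Component impedances:
  R: Z = R = 470 Ω
  C: Z = 1/(jωC) = -j/(ω·C) = 0 - j9.207 Ω
Step 3 — Series combination: Z_total = R + C = 470 - j9.207 Ω = 470.1∠-1.1° Ω.
Step 4 — Power factor: PF = cos(φ) = Re(Z)/|Z| = 470/470.1 = 0.9998.
Step 5 — Type: Im(Z) = -9.207 ⇒ leading (phase φ = -1.1°).

PF = 0.9998 (leading, φ = -1.1°)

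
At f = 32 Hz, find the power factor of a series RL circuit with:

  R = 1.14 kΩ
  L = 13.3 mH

Step 1 — Angular frequency: ω = 2π·f = 2π·32 = 201.1 rad/s.
Step 2 — Component impedances:
  R: Z = R = 1140 Ω
  L: Z = jωL = j·201.1·0.0133 = 0 + j2.674 Ω
Step 3 — Series combination: Z_total = R + L = 1140 + j2.674 Ω = 1140∠0.1° Ω.
Step 4 — Power factor: PF = cos(φ) = Re(Z)/|Z| = 1140/1140 = 1.
Step 5 — Type: Im(Z) = 2.674 ⇒ lagging (phase φ = 0.1°).

PF = 1 (lagging, φ = 0.1°)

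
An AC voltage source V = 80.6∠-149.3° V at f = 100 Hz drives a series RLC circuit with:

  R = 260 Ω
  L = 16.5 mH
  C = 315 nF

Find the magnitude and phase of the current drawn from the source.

Step 1 — Angular frequency: ω = 2π·f = 2π·100 = 628.3 rad/s.
Step 2 — Component impedances:
  R: Z = R = 260 Ω
  L: Z = jωL = j·628.3·0.0165 = 0 + j10.37 Ω
  C: Z = 1/(jωC) = -j/(ω·C) = 0 - j5053 Ω
Step 3 — Series combination: Z_total = R + L + C = 260 - j5042 Ω = 5049∠-87.0° Ω.
Step 4 — Source phasor: V = 80.6∠-149.3° V = -69.3 - j41.15 V.
Step 5 — Ohm's law: I = V / Z_total = (-69.3 - j41.15) / (260 - j5042) = 0.007433 - j0.01413 A.
Step 6 — Convert to polar: |I| = 0.01596 A, ∠I = -62.3°.

I = 0.01596∠-62.3° A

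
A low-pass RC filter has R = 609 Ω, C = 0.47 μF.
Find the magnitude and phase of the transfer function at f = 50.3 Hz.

Step 1 — Angular frequency: ω = 2π·50.3 = 316 rad/s.
Step 2 — Transfer function: H(jω) = 1/(1 + jωRC).
Step 3 — Denominator: 1 + jωRC = 1 + j·316·609·4.7e-07 = 1 + j0.09046.
Step 4 — H = 0.9919 - j0.08973.
Step 5 — Magnitude: |H| = 0.9959 (-0.0 dB); phase: φ = -5.2°.

|H| = 0.9959 (-0.0 dB), φ = -5.2°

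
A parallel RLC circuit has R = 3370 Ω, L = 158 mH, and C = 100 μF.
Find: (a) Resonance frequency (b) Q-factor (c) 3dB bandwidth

Step 1 — Resonance: ω₀ = 1/√(LC) = 1/√(0.158·0.0001) = 251.6 rad/s.
Step 2 — f₀ = ω₀/(2π) = 40.04 Hz.
Step 3 — Parallel Q: Q = R/(ω₀L) = 3370/(251.6·0.158) = 84.78.
Step 4 — Bandwidth: Δω = ω₀/Q = 2.967 rad/s; BW = Δω/(2π) = 0.4723 Hz.

(a) f₀ = 40.04 Hz  (b) Q = 84.78  (c) BW = 0.4723 Hz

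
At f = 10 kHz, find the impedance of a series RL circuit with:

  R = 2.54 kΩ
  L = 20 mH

Step 1 — Angular frequency: ω = 2π·f = 2π·1e+04 = 6.283e+04 rad/s.
Step 2 — Component impedances:
  R: Z = R = 2540 Ω
  L: Z = jωL = j·6.283e+04·0.02 = 0 + j1257 Ω
Step 3 — Series combination: Z_total = R + L = 2540 + j1257 Ω = 2834∠26.3° Ω.

Z = 2540 + j1257 Ω = 2834∠26.3° Ω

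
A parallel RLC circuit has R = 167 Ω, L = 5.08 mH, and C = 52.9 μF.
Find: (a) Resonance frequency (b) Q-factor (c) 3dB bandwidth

Step 1 — Resonance: ω₀ = 1/√(LC) = 1/√(0.00508·5.29e-05) = 1929 rad/s.
Step 2 — f₀ = ω₀/(2π) = 307 Hz.
Step 3 — Parallel Q: Q = R/(ω₀L) = 167/(1929·0.00508) = 17.04.
Step 4 — Bandwidth: Δω = ω₀/Q = 113.2 rad/s; BW = Δω/(2π) = 18.02 Hz.

(a) f₀ = 307 Hz  (b) Q = 17.04  (c) BW = 18.02 Hz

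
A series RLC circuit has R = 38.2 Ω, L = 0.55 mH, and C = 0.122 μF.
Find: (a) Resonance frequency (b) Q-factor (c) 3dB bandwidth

Step 1 — Resonance condition Im(Z)=0 gives ω₀ = 1/√(LC).
Step 2 — ω₀ = 1/√(0.00055·1.22e-07) = 1.221e+05 rad/s.
Step 3 — f₀ = ω₀/(2π) = 1.943e+04 Hz.
Step 4 — Series Q: Q = ω₀L/R = 1.221e+05·0.00055/38.2 = 1.758.
Step 5 — 3dB bandwidth: Δω = ω₀/Q = 6.945e+04 rad/s; BW = Δω/(2π) = 1.105e+04 Hz.

(a) f₀ = 1.943e+04 Hz  (b) Q = 1.758  (c) BW = 1.105e+04 Hz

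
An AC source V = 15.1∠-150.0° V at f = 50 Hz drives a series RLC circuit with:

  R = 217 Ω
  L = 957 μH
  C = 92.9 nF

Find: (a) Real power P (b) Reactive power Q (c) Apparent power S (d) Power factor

Step 1 — Angular frequency: ω = 2π·f = 2π·50 = 314.2 rad/s.
Step 2 — Component impedances:
  R: Z = R = 217 Ω
  L: Z = jωL = j·314.2·0.000957 = 0 + j0.3007 Ω
  C: Z = 1/(jωC) = -j/(ω·C) = 0 - j3.426e+04 Ω
Step 3 — Series combination: Z_total = R + L + C = 217 - j3.426e+04 Ω = 3.426e+04∠-89.6° Ω.
Step 4 — Source phasor: V = 15.1∠-150.0° V = -13.08 - j7.55 V.
Step 5 — Current: I = V / Z = 0.0002179 - j0.000383 A = 0.0004407∠-60.4° A.
Step 6 — Complex power: S = V·I* = 4.214e-05 - j0.006654 VA.
Step 7 — Real power: P = Re(S) = 4.214e-05 W.
Step 8 — Reactive power: Q = Im(S) = -0.006654 VAR.
Step 9 — Apparent power: |S| = 0.006654 VA.
Step 10 — Power factor: PF = P/|S| = 0.006333 (leading).

(a) P = 4.214e-05 W  (b) Q = -0.006654 VAR  (c) S = 0.006654 VA  (d) PF = 0.006333 (leading)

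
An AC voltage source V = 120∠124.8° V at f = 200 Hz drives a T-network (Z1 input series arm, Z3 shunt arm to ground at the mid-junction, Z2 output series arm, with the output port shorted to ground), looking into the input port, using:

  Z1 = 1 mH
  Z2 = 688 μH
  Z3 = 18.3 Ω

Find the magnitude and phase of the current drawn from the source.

Step 1 — Angular frequency: ω = 2π·f = 2π·200 = 1257 rad/s.
Step 2 — Component impedances:
  Z1: Z = jωL = j·1257·0.001 = 0 + j1.257 Ω
  Z2: Z = jωL = j·1257·0.000688 = 0 + j0.8646 Ω
  Z3: Z = R = 18.3 Ω
Step 3 — With the output port shorted to ground, the output series arm Z2 runs from the junction to ground; the shunt arm Z3 also runs from the junction to ground. They appear in parallel: Z3 || Z2 = 0.04075 + j0.8626 Ω.
Step 4 — Series with input arm Z1: Z_in = Z1 + (Z3 || Z2) = 0.04075 + j2.119 Ω = 2.12∠88.9° Ω.
Step 5 — Source phasor: V = 120∠124.8° V = -68.49 + j98.54 V.
Step 6 — Ohm's law: I = V / Z_total = (-68.49 + j98.54) / (0.04075 + j2.119) = 45.86 + j33.2 A.
Step 7 — Convert to polar: |I| = 56.61 A, ∠I = 35.9°.

I = 56.61∠35.9° A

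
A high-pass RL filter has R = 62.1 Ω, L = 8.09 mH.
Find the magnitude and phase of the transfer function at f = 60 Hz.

Step 1 — Angular frequency: ω = 2π·60 = 377 rad/s.
Step 2 — Transfer function: H(jω) = jωL/(R + jωL).
Step 3 — Numerator jωL = j·3.05; denominator R + jωL = 62.1 + j3.05.
Step 4 — H = 0.002406 + j0.04899.
Step 5 — Magnitude: |H| = 0.04905 (-26.2 dB); phase: φ = 87.2°.

|H| = 0.04905 (-26.2 dB), φ = 87.2°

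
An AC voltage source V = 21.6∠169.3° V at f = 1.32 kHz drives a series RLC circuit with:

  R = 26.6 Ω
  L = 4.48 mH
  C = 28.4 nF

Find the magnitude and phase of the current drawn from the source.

Step 1 — Angular frequency: ω = 2π·f = 2π·1320 = 8294 rad/s.
Step 2 — Component impedances:
  R: Z = R = 26.6 Ω
  L: Z = jωL = j·8294·0.00448 = 0 + j37.16 Ω
  C: Z = 1/(jωC) = -j/(ω·C) = 0 - j4245 Ω
Step 3 — Series combination: Z_total = R + L + C = 26.6 - j4208 Ω = 4208∠-89.6° Ω.
Step 4 — Source phasor: V = 21.6∠169.3° V = -21.22 + j4.01 V.
Step 5 — Ohm's law: I = V / Z_total = (-21.22 + j4.01) / (26.6 - j4208) = -0.0009848 - j0.005037 A.
Step 6 — Convert to polar: |I| = 0.005133 A, ∠I = -101.1°.

I = 0.005133∠-101.1° A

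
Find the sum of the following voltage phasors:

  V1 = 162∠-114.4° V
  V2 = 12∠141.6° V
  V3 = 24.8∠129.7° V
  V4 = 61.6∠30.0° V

Step 1 — Convert each phasor to rectangular form:
  V1 = 162·(cos(-114.4°) + j·sin(-114.4°)) = -66.92 - j147.5 V
  V2 = 12·(cos(141.6°) + j·sin(141.6°)) = -9.404 + j7.454 V
  V3 = 24.8·(cos(129.7°) + j·sin(129.7°)) = -15.84 + j19.08 V
  V4 = 61.6·(cos(30.0°) + j·sin(30.0°)) = 53.35 + j30.8 V
Step 2 — Sum components: V_total = -38.82 - j90.2 V.
Step 3 — Convert to polar: |V_total| = 98.2 V, ∠V_total = -113.3°.

V_total = 98.2∠-113.3° V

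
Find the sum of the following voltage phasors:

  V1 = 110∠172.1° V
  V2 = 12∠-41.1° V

Step 1 — Convert each phasor to rectangular form:
  V1 = 110·(cos(172.1°) + j·sin(172.1°)) = -109 + j15.12 V
  V2 = 12·(cos(-41.1°) + j·sin(-41.1°)) = 9.043 - j7.889 V
Step 2 — Sum components: V_total = -99.91 + j7.23 V.
Step 3 — Convert to polar: |V_total| = 100.2 V, ∠V_total = 175.9°.

V_total = 100.2∠175.9° V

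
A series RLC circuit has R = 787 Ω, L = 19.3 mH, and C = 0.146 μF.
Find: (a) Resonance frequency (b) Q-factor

Step 1 — Resonance condition Im(Z)=0 gives ω₀ = 1/√(LC).
Step 2 — ω₀ = 1/√(0.0193·1.46e-07) = 1.884e+04 rad/s.
Step 3 — f₀ = ω₀/(2π) = 2998 Hz.
Step 4 — Series Q: Q = ω₀L/R = 1.884e+04·0.0193/787 = 0.462.

(a) f₀ = 2998 Hz  (b) Q = 0.462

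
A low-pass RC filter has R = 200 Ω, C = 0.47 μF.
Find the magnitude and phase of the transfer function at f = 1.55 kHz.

Step 1 — Angular frequency: ω = 2π·1550 = 9739 rad/s.
Step 2 — Transfer function: H(jω) = 1/(1 + jωRC).
Step 3 — Denominator: 1 + jωRC = 1 + j·9739·200·4.7e-07 = 1 + j0.9155.
Step 4 — H = 0.544 - j0.4981.
Step 5 — Magnitude: |H| = 0.7376 (-2.6 dB); phase: φ = -42.5°.

|H| = 0.7376 (-2.6 dB), φ = -42.5°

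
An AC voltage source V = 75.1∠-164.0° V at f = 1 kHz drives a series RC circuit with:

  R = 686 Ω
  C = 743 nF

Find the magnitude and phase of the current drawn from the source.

Step 1 — Angular frequency: ω = 2π·f = 2π·1000 = 6283 rad/s.
Step 2 — Component impedances:
  R: Z = R = 686 Ω
  C: Z = 1/(jωC) = -j/(ω·C) = 0 - j214.2 Ω
Step 3 — Series combination: Z_total = R + C = 686 - j214.2 Ω = 718.7∠-17.3° Ω.
Step 4 — Source phasor: V = 75.1∠-164.0° V = -72.19 - j20.7 V.
Step 5 — Ohm's law: I = V / Z_total = (-72.19 - j20.7) / (686 - j214.2) = -0.0873 - j0.05744 A.
Step 6 — Convert to polar: |I| = 0.1045 A, ∠I = -146.7°.

I = 0.1045∠-146.7° A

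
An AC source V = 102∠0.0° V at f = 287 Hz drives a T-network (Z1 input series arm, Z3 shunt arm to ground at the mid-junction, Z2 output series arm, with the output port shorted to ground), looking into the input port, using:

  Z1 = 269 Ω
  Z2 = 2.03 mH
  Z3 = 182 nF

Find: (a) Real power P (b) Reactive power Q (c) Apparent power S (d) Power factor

Step 1 — Angular frequency: ω = 2π·f = 2π·287 = 1803 rad/s.
Step 2 — Component impedances:
  Z1: Z = R = 269 Ω
  Z2: Z = jωL = j·1803·0.00203 = 0 + j3.661 Ω
  Z3: Z = 1/(jωC) = -j/(ω·C) = 0 - j3047 Ω
Step 3 — With the output port shorted to ground, the output series arm Z2 runs from the junction to ground; the shunt arm Z3 also runs from the junction to ground. They appear in parallel: Z3 || Z2 = 0 + j3.665 Ω.
Step 4 — Series with input arm Z1: Z_in = Z1 + (Z3 || Z2) = 269 + j3.665 Ω = 269∠0.8° Ω.
Step 5 — Source phasor: V = 102∠0.0° V = 102 V.
Step 6 — Current: I = V / Z = 0.3791 - j0.005165 A = 0.3791∠-0.8° A.
Step 7 — Complex power: S = V·I* = 38.67 + j0.5269 VA.
Step 8 — Real power: P = Re(S) = 38.67 W.
Step 9 — Reactive power: Q = Im(S) = 0.5269 VAR.
Step 10 — Apparent power: |S| = 38.67 VA.
Step 11 — Power factor: PF = P/|S| = 0.9999 (lagging).

(a) P = 38.67 W  (b) Q = 0.5269 VAR  (c) S = 38.67 VA  (d) PF = 0.9999 (lagging)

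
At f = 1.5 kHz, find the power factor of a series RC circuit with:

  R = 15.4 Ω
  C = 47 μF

Step 1 — Angular frequency: ω = 2π·f = 2π·1500 = 9425 rad/s.
Step 2 — Component impedances:
  R: Z = R = 15.4 Ω
  C: Z = 1/(jωC) = -j/(ω·C) = 0 - j2.258 Ω
Step 3 — Series combination: Z_total = R + C = 15.4 - j2.258 Ω = 15.56∠-8.3° Ω.
Step 4 — Power factor: PF = cos(φ) = Re(Z)/|Z| = 15.4/15.565 = 0.9894.
Step 5 — Type: Im(Z) = -2.258 ⇒ leading (phase φ = -8.3°).

PF = 0.9894 (leading, φ = -8.3°)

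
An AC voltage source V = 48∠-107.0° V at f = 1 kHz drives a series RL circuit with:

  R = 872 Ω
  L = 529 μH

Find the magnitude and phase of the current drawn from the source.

Step 1 — Angular frequency: ω = 2π·f = 2π·1000 = 6283 rad/s.
Step 2 — Component impedances:
  R: Z = R = 872 Ω
  L: Z = jωL = j·6283·0.000529 = 0 + j3.324 Ω
Step 3 — Series combination: Z_total = R + L = 872 + j3.324 Ω = 872∠0.2° Ω.
Step 4 — Source phasor: V = 48∠-107.0° V = -14.03 - j45.9 V.
Step 5 — Ohm's law: I = V / Z_total = (-14.03 - j45.9) / (872 + j3.324) = -0.01629 - j0.05258 A.
Step 6 — Convert to polar: |I| = 0.05505 A, ∠I = -107.2°.

I = 0.05505∠-107.2° A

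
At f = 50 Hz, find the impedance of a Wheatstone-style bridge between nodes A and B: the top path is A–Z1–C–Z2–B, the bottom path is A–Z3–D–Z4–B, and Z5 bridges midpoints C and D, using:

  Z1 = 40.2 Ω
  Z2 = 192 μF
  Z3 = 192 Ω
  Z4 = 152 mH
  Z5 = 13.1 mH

Step 1 — Angular frequency: ω = 2π·f = 2π·50 = 314.2 rad/s.
Step 2 — Component impedances:
  Z1: Z = R = 40.2 Ω
  Z2: Z = 1/(jωC) = -j/(ω·C) = 0 - j16.58 Ω
  Z3: Z = R = 192 Ω
  Z4: Z = jωL = j·314.2·0.152 = 0 + j47.75 Ω
  Z5: Z = jωL = j·314.2·0.0131 = 0 + j4.115 Ω
Step 3 — Bridge requires nodal analysis (the Z5 bridge couples midpoints C and D, so the two paths cannot be reduced to a simple series/parallel combination). Setting node B to ground and injecting 1 A at node A, the 3-node admittance system at A, C, D solves to V_A = Z_AB = 33.27 - j23.59 Ω = 40.78∠-35.3° Ω.

Z = 33.27 - j23.59 Ω = 40.78∠-35.3° Ω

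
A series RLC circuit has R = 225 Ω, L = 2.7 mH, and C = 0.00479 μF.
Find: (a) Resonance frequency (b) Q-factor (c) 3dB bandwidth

Step 1 — Resonance condition Im(Z)=0 gives ω₀ = 1/√(LC).
Step 2 — ω₀ = 1/√(0.0027·4.79e-09) = 2.781e+05 rad/s.
Step 3 — f₀ = ω₀/(2π) = 4.426e+04 Hz.
Step 4 — Series Q: Q = ω₀L/R = 2.781e+05·0.0027/225 = 3.337.
Step 5 — 3dB bandwidth: Δω = ω₀/Q = 8.333e+04 rad/s; BW = Δω/(2π) = 1.326e+04 Hz.

(a) f₀ = 4.426e+04 Hz  (b) Q = 3.337  (c) BW = 1.326e+04 Hz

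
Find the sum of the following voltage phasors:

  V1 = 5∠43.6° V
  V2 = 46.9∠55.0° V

Step 1 — Convert each phasor to rectangular form:
  V1 = 5·(cos(43.6°) + j·sin(43.6°)) = 3.621 + j3.448 V
  V2 = 46.9·(cos(55.0°) + j·sin(55.0°)) = 26.9 + j38.42 V
Step 2 — Sum components: V_total = 30.52 + j41.87 V.
Step 3 — Convert to polar: |V_total| = 51.81 V, ∠V_total = 53.9°.

V_total = 51.81∠53.9° V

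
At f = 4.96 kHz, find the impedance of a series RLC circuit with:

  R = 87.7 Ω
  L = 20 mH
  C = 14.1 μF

Step 1 — Angular frequency: ω = 2π·f = 2π·4960 = 3.116e+04 rad/s.
Step 2 — Component impedances:
  R: Z = R = 87.7 Ω
  L: Z = jωL = j·3.116e+04·0.02 = 0 + j623.3 Ω
  C: Z = 1/(jωC) = -j/(ω·C) = 0 - j2.276 Ω
Step 3 — Series combination: Z_total = R + L + C = 87.7 + j621 Ω = 627.2∠82.0° Ω.

Z = 87.7 + j621 Ω = 627.2∠82.0° Ω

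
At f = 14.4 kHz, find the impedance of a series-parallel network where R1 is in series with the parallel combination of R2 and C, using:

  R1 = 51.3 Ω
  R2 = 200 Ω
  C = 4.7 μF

Step 1 — Angular frequency: ω = 2π·f = 2π·1.44e+04 = 9.048e+04 rad/s.
Step 2 — Component impedances:
  R1: Z = R = 51.3 Ω
  R2: Z = R = 200 Ω
  C: Z = 1/(jωC) = -j/(ω·C) = 0 - j2.352 Ω
Step 3 — Parallel branch: R2 || C = 1/(1/R2 + 1/C) = 0.02765 - j2.351 Ω.
Step 4 — Series with R1: Z_total = R1 + (R2 || C) = 51.33 - j2.351 Ω = 51.38∠-2.6° Ω.

Z = 51.33 - j2.351 Ω = 51.38∠-2.6° Ω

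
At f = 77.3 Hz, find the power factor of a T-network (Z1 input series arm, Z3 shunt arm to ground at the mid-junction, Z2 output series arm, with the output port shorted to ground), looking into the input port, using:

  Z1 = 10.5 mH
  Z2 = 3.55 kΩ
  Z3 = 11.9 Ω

Step 1 — Angular frequency: ω = 2π·f = 2π·77.3 = 485.7 rad/s.
Step 2 — Component impedances:
  Z1: Z = jωL = j·485.7·0.0105 = 0 + j5.1 Ω
  Z2: Z = R = 3550 Ω
  Z3: Z = R = 11.9 Ω
Step 3 — With the output port shorted to ground, the output series arm Z2 runs from the junction to ground; the shunt arm Z3 also runs from the junction to ground. They appear in parallel: Z3 || Z2 = 11.86 Ω.
Step 4 — Series with input arm Z1: Z_in = Z1 + (Z3 || Z2) = 11.86 + j5.1 Ω = 12.91∠23.3° Ω.
Step 5 — Power factor: PF = cos(φ) = Re(Z)/|Z| = 11.86/12.91 = 0.9187.
Step 6 — Type: Im(Z) = 5.1 ⇒ lagging (phase φ = 23.3°).

PF = 0.9187 (lagging, φ = 23.3°)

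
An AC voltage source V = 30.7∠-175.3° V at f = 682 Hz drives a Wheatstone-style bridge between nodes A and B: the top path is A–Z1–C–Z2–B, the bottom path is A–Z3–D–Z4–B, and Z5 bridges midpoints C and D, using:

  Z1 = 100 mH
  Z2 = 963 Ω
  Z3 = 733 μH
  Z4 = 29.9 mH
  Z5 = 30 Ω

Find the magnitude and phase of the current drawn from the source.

Step 1 — Angular frequency: ω = 2π·f = 2π·682 = 4285 rad/s.
Step 2 — Component impedances:
  Z1: Z = jωL = j·4285·0.1 = 0 + j428.5 Ω
  Z2: Z = R = 963 Ω
  Z3: Z = jωL = j·4285·0.000733 = 0 + j3.141 Ω
  Z4: Z = jωL = j·4285·0.0299 = 0 + j128.1 Ω
  Z5: Z = R = 30 Ω
Step 3 — Bridge requires nodal analysis (the Z5 bridge couples midpoints C and D, so the two paths cannot be reduced to a simple series/parallel combination). Setting node B to ground and injecting 1 A at node A, the 3-node admittance system at A, C, D solves to V_A = Z_AB = 16.25 + j129.1 Ω = 130.1∠82.8° Ω.
Step 4 — Source phasor: V = 30.7∠-175.3° V = -30.6 - j2.516 V.
Step 5 — Ohm's law: I = V / Z_total = (-30.6 - j2.516) / (16.25 + j129.1) = -0.04858 + j0.231 A.
Step 6 — Convert to polar: |I| = 0.236 A, ∠I = 101.9°.

I = 0.236∠101.9° A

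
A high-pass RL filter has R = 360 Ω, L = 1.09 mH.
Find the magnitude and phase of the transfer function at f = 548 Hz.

Step 1 — Angular frequency: ω = 2π·548 = 3443 rad/s.
Step 2 — Transfer function: H(jω) = jωL/(R + jωL).
Step 3 — Numerator jωL = j·3.753; denominator R + jωL = 360 + j3.753.
Step 4 — H = 0.0001087 + j0.01042.
Step 5 — Magnitude: |H| = 0.01042 (-39.6 dB); phase: φ = 89.4°.

|H| = 0.01042 (-39.6 dB), φ = 89.4°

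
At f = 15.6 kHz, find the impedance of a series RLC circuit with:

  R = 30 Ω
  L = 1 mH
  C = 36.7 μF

Step 1 — Angular frequency: ω = 2π·f = 2π·1.56e+04 = 9.802e+04 rad/s.
Step 2 — Component impedances:
  R: Z = R = 30 Ω
  L: Z = jωL = j·9.802e+04·0.001 = 0 + j98.02 Ω
  C: Z = 1/(jωC) = -j/(ω·C) = 0 - j0.278 Ω
Step 3 — Series combination: Z_total = R + L + C = 30 + j97.74 Ω = 102.2∠72.9° Ω.

Z = 30 + j97.74 Ω = 102.2∠72.9° Ω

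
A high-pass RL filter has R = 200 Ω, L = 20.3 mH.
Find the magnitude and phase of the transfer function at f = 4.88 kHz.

Step 1 — Angular frequency: ω = 2π·4880 = 3.066e+04 rad/s.
Step 2 — Transfer function: H(jω) = jωL/(R + jωL).
Step 3 — Numerator jωL = j·622.4; denominator R + jωL = 200 + j622.4.
Step 4 — H = 0.9064 + j0.2912.
Step 5 — Magnitude: |H| = 0.9521 (-0.4 dB); phase: φ = 17.8°.

|H| = 0.9521 (-0.4 dB), φ = 17.8°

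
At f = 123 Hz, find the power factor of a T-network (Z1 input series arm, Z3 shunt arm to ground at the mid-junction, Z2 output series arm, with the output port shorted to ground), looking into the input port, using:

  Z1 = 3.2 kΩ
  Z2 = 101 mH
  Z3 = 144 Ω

Step 1 — Angular frequency: ω = 2π·f = 2π·123 = 772.8 rad/s.
Step 2 — Component impedances:
  Z1: Z = R = 3200 Ω
  Z2: Z = jωL = j·772.8·0.101 = 0 + j78.06 Ω
  Z3: Z = R = 144 Ω
Step 3 — With the output port shorted to ground, the output series arm Z2 runs from the junction to ground; the shunt arm Z3 also runs from the junction to ground. They appear in parallel: Z3 || Z2 = 32.7 + j60.33 Ω.
Step 4 — Series with input arm Z1: Z_in = Z1 + (Z3 || Z2) = 3233 + j60.33 Ω = 3233∠1.1° Ω.
Step 5 — Power factor: PF = cos(φ) = Re(Z)/|Z| = 3232.7/3233.3 = 0.9998.
Step 6 — Type: Im(Z) = 60.33 ⇒ lagging (phase φ = 1.1°).

PF = 0.9998 (lagging, φ = 1.1°)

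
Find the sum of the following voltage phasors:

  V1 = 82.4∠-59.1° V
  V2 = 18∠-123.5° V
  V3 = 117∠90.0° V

Step 1 — Convert each phasor to rectangular form:
  V1 = 82.4·(cos(-59.1°) + j·sin(-59.1°)) = 42.32 - j70.7 V
  V2 = 18·(cos(-123.5°) + j·sin(-123.5°)) = -9.935 - j15.01 V
  V3 = 117·(cos(90.0°) + j·sin(90.0°)) = 0 + j117 V
Step 2 — Sum components: V_total = 32.38 + j31.29 V.
Step 3 — Convert to polar: |V_total| = 45.03 V, ∠V_total = 44.0°.

V_total = 45.03∠44.0° V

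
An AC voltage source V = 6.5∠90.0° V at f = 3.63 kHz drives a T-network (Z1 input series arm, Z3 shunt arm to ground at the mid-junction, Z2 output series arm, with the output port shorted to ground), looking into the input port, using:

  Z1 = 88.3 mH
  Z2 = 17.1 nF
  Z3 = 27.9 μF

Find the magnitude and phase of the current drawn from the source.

Step 1 — Angular frequency: ω = 2π·f = 2π·3630 = 2.281e+04 rad/s.
Step 2 — Component impedances:
  Z1: Z = jωL = j·2.281e+04·0.0883 = 0 + j2014 Ω
  Z2: Z = 1/(jωC) = -j/(ω·C) = 0 - j2564 Ω
  Z3: Z = 1/(jωC) = -j/(ω·C) = 0 - j1.571 Ω
Step 3 — With the output port shorted to ground, the output series arm Z2 runs from the junction to ground; the shunt arm Z3 also runs from the junction to ground. They appear in parallel: Z3 || Z2 = 0 - j1.571 Ω.
Step 4 — Series with input arm Z1: Z_in = Z1 + (Z3 || Z2) = 0 + j2012 Ω = 2012∠90.0° Ω.
Step 5 — Source phasor: V = 6.5∠90.0° V = 0 + j6.5 V.
Step 6 — Ohm's law: I = V / Z_total = (0 + j6.5) / (0 + j2012) = 0.00323 A.
Step 7 — Convert to polar: |I| = 0.00323 A, ∠I = -0.0°.

I = 0.00323∠-0.0° A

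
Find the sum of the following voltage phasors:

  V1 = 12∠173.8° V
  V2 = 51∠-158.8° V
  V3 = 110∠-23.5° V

Step 1 — Convert each phasor to rectangular form:
  V1 = 12·(cos(173.8°) + j·sin(173.8°)) = -11.93 + j1.296 V
  V2 = 51·(cos(-158.8°) + j·sin(-158.8°)) = -47.55 - j18.44 V
  V3 = 110·(cos(-23.5°) + j·sin(-23.5°)) = 100.9 - j43.86 V
Step 2 — Sum components: V_total = 41.4 - j61.01 V.
Step 3 — Convert to polar: |V_total| = 73.73 V, ∠V_total = -55.8°.

V_total = 73.73∠-55.8° V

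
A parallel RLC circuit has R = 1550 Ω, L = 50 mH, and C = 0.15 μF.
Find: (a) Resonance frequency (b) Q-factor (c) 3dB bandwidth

Step 1 — Resonance: ω₀ = 1/√(LC) = 1/√(0.05·1.5e-07) = 1.155e+04 rad/s.
Step 2 — f₀ = ω₀/(2π) = 1838 Hz.
Step 3 — Parallel Q: Q = R/(ω₀L) = 1550/(1.155e+04·0.05) = 2.685.
Step 4 — Bandwidth: Δω = ω₀/Q = 4301 rad/s; BW = Δω/(2π) = 684.5 Hz.

(a) f₀ = 1838 Hz  (b) Q = 2.685  (c) BW = 684.5 Hz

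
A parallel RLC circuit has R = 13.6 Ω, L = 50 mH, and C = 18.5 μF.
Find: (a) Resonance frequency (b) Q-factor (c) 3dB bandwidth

Step 1 — Resonance: ω₀ = 1/√(LC) = 1/√(0.05·1.85e-05) = 1040 rad/s.
Step 2 — f₀ = ω₀/(2π) = 165.5 Hz.
Step 3 — Parallel Q: Q = R/(ω₀L) = 13.6/(1040·0.05) = 0.2616.
Step 4 — Bandwidth: Δω = ω₀/Q = 3975 rad/s; BW = Δω/(2π) = 632.6 Hz.

(a) f₀ = 165.5 Hz  (b) Q = 0.2616  (c) BW = 632.6 Hz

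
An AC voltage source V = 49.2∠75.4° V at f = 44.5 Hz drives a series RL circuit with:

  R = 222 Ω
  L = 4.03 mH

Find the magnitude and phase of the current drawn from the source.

Step 1 — Angular frequency: ω = 2π·f = 2π·44.5 = 279.6 rad/s.
Step 2 — Component impedances:
  R: Z = R = 222 Ω
  L: Z = jωL = j·279.6·0.00403 = 0 + j1.127 Ω
Step 3 — Series combination: Z_total = R + L = 222 + j1.127 Ω = 222∠0.3° Ω.
Step 4 — Source phasor: V = 49.2∠75.4° V = 12.4 + j47.61 V.
Step 5 — Ohm's law: I = V / Z_total = (12.4 + j47.61) / (222 + j1.127) = 0.05695 + j0.2142 A.
Step 6 — Convert to polar: |I| = 0.2216 A, ∠I = 75.1°.

I = 0.2216∠75.1° A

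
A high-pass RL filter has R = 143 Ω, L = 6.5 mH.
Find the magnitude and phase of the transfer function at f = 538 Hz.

Step 1 — Angular frequency: ω = 2π·538 = 3380 rad/s.
Step 2 — Transfer function: H(jω) = jωL/(R + jωL).
Step 3 — Numerator jωL = j·21.97; denominator R + jωL = 143 + j21.97.
Step 4 — H = 0.02306 + j0.1501.
Step 5 — Magnitude: |H| = 0.1519 (-16.4 dB); phase: φ = 81.3°.

|H| = 0.1519 (-16.4 dB), φ = 81.3°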